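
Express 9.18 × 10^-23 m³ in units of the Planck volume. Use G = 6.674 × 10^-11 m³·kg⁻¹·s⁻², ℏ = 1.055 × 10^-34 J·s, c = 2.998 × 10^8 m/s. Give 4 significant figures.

2.173 × 10^82

Planck volume: V_P = (ℏG/c³)^(3/2) = 4.224 × 10^-105 m³.
9.18 × 10^-23 / 4.224 × 10^-105 = 2.173 × 10^82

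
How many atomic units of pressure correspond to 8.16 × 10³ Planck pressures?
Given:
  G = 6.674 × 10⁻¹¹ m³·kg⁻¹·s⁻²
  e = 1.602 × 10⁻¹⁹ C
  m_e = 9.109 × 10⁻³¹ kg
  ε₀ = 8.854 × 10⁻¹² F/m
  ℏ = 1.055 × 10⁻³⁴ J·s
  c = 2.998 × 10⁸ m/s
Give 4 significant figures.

Planck pressure: p_P = c⁷/(ℏG²) = 4.632 × 10¹¹³ Pa
atomic unit of pressure: P_au = E_h/a₀³ = m_e⁴e¹⁰/((4πε₀)⁵ℏ⁸) = 2.929 × 10¹³ Pa
8.16 × 10³ × 4.632 × 10¹¹³ / 2.929 × 10¹³ = 1.290 × 10¹⁰⁴

1.290 × 10¹⁰⁴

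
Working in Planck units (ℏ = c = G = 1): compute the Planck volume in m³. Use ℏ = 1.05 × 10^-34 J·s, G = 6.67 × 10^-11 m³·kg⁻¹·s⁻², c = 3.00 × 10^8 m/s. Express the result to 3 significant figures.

The unique combination of the constants set to 1 with dimensions of volume is V_P = (ℏG/c³)^(3/2).
  = √(1.75 × 10^-209)
  = 4.18 × 10^-105 m³

4.18 × 10^-105 m³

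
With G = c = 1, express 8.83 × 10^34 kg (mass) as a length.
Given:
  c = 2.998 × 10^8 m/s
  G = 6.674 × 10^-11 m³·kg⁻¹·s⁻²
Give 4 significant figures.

In G = c = 1 units mass has dimensions of length; the conversion factor is G/c².
8.83 × 10^34 kg × (G/c²) = 6.557 × 10^7 m

6.557 × 10^7 m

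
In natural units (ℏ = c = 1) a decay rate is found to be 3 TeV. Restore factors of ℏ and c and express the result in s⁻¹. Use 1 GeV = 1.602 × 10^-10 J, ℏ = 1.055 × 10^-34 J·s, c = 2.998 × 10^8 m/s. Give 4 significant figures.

A rate is [E]/ℏ; divide by ℏ.
1 GeV → 1/ℏ × (1 GeV in J) = 1.518 × 10^24 s⁻¹.
Convert the energy scale: 3 TeV = 3.00 × 10^3 GeV.
Result: 3.00 × 10^3 × 1.518 × 10^24 = 4.555 × 10^27 s⁻¹.

4.555 × 10^27 s⁻¹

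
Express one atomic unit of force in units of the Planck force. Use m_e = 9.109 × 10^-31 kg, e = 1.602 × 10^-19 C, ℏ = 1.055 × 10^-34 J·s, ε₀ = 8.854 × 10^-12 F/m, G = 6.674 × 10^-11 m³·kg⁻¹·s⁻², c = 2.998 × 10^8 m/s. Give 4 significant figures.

6.791 × 10^-52

atomic unit of force: F_au = E_h/a₀ = m_e²e⁶/((4πε₀)³ℏ⁴) = 8.220 × 10^-8 N
Planck force: F_P = c⁴/G = 1.210 × 10^44 N
ratio = 8.220 × 10^-8 / 1.210 × 10^44 = 6.791 × 10^-52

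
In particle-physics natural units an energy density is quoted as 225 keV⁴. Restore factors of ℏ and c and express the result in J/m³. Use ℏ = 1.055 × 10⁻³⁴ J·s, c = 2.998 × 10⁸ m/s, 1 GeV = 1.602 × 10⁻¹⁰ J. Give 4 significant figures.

4.684 × 10¹⁵ J/m³

[E]/[L]³ = [E]⁴/(ℏc)³; restore (ℏc)⁻³.
1 GeV⁴ → 1/(ℏc)³ × (1 GeV in J)⁴ = 2.082 × 10³⁷ J/m³.
Convert the energy scale: 225 keV⁴ = 2.25 × 10⁻²² GeV⁴.
Result: 2.25 × 10⁻²² × 2.082 × 10³⁷ = 4.684 × 10¹⁵ J/m³.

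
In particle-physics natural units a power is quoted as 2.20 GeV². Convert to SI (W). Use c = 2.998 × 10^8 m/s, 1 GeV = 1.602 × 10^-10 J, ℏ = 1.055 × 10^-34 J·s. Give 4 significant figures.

Power is [E]/[T] = [E]²/ℏ.
1 GeV² → 1/ℏ × (1 GeV in J)² = 2.433 × 10^14 W.
Result: 2.20 × 2.433 × 10^14 = 5.352 × 10^14 W.

5.352 × 10^14 W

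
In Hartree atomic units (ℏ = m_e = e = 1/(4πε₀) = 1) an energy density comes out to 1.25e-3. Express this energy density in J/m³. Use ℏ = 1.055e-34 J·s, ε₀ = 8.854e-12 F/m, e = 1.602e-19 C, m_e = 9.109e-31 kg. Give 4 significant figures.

One atomic unit of energy density: u_au = E_h/a₀³ = m_e⁴e¹⁰/((4πε₀)⁵ℏ⁸) = 2.929e13 J/m³.
1.25e-3 × 2.929e13 J/m³ = 3.661e10 J/m³

3.661e10 J/m³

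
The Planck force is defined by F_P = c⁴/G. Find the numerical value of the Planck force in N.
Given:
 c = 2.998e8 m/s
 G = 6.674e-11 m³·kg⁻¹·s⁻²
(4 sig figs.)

1.210e44 N

F_P = c⁴/G
  = 8.078e33 / 6.674e-11
  = 1.210e44 N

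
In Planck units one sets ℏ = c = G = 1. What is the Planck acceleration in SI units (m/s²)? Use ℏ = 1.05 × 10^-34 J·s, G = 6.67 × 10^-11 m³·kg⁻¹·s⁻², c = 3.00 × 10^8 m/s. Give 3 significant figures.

5.59 × 10^51 m/s²

a_P = √(c⁷/(ℏG))
  = √(3.12 × 10^103)
  = 5.59 × 10^51 m/s²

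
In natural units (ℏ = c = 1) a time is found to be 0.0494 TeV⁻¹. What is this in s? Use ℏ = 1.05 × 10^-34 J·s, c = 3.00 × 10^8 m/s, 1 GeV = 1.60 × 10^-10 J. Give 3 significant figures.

3.24 × 10^-29 s

A time is [E]⁻¹ in ℏ=c=1; restore one factor of ℏ.
1 GeV⁻¹ → ℏ × (1 GeV in J)⁻¹ = 6.56 × 10^-25 s.
Convert the energy scale: 0.0494 TeV⁻¹ = 4.94 × 10^-5 GeV⁻¹.
Result: 4.94 × 10^-5 × 6.56 × 10^-25 = 3.24 × 10^-29 s.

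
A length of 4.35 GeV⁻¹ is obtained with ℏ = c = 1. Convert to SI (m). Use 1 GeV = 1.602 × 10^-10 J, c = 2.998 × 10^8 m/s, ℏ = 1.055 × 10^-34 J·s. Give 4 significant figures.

8.588 × 10^-16 m

A length is [E]⁻¹ in ℏ=c=1; restore one factor of ℏc.
1 GeV⁻¹ → ℏc × (1 GeV in J)⁻¹ = 1.974 × 10^-16 m.
Result: 4.35 × 1.974 × 10^-16 = 8.588 × 10^-16 m.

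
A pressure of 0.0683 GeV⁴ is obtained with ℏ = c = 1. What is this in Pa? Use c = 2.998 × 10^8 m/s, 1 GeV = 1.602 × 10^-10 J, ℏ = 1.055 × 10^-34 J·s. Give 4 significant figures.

1.422 × 10^36 Pa

Pressure is [E]/[L]³ = [E]⁴/(ℏc)³.
1 GeV⁴ → 1/(ℏc)³ × (1 GeV in J)⁴ = 2.082 × 10^37 Pa.
Result: 0.0683 × 2.082 × 10^37 = 1.422 × 10^36 Pa.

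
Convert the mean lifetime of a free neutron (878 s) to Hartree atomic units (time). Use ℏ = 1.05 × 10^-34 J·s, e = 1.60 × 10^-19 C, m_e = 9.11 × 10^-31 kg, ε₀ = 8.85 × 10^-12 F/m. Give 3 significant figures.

3.66 × 10^19

atomic unit of time: τ_au = (4πε₀)²ℏ³/(m_e e⁴) = 2.40 × 10^-17 s.
878 / 2.40 × 10^-17 = 3.66 × 10^19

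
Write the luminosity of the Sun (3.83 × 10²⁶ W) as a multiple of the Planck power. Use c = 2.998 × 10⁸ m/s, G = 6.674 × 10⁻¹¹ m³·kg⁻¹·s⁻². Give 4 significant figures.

1.055 × 10⁻²⁶

Planck power: P_P = c⁵/G = 3.629 × 10⁵² W.
3.83 × 10²⁶ / 3.629 × 10⁵² = 1.055 × 10⁻²⁶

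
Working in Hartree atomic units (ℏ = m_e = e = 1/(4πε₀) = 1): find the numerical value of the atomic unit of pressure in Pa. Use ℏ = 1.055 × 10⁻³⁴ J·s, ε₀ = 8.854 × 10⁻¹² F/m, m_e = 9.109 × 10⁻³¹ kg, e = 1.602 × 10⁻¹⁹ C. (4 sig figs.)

2.929 × 10¹³ Pa

Dimensional analysis gives P_au = E_h/a₀³ = m_e⁴e¹⁰/((4πε₀)⁵ℏ⁸).
E_h = 4.354 × 10⁻¹⁸ J
a₀ = 5.297 × 10⁻¹¹ m
E_h/a₀³ = 2.929 × 10¹³ Pa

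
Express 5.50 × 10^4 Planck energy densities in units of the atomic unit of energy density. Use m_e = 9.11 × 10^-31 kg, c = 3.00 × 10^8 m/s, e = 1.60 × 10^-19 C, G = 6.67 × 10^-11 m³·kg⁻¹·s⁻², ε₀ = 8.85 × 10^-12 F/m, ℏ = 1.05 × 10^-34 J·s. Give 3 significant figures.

Planck energy density: u_P = c⁷/(ℏG²) = 4.68 × 10^113 J/m³
atomic unit of energy density: u_au = E_h/a₀³ = m_e⁴e¹⁰/((4πε₀)⁵ℏ⁸) = 3.01 × 10^13 J/m³
5.50 × 10^4 × 4.68 × 10^113 / 3.01 × 10^13 = 8.55 × 10^104

8.55 × 10^104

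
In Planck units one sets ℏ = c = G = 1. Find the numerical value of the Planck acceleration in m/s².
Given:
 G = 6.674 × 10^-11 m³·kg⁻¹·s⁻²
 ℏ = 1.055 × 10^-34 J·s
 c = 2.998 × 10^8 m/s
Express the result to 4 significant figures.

5.560 × 10^51 m/s²

a_P = √(c⁷/(ℏG))
  = √(3.092 × 10^103)
  = 5.560 × 10^51 m/s²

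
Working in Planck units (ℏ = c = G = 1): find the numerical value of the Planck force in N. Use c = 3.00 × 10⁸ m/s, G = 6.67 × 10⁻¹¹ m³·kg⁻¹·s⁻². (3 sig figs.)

1.21 × 10⁴⁴ N

From ℏ = c = G = 1 the force scale is F_P = c⁴/G.
  = 8.10 × 10³³ / 6.67 × 10⁻¹¹
  = 1.21 × 10⁴⁴ N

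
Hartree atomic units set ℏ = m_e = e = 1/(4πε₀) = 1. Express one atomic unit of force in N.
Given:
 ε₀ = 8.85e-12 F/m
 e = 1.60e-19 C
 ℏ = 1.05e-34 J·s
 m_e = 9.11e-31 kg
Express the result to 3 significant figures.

Dimensional analysis gives F_au = E_h/a₀ = m_e²e⁶/((4πε₀)³ℏ⁴).
E_h = 4.38e-18 J
a₀ = 5.26e-11 m
E_h/a₀ = 8.33e-8 N

8.33e-8 N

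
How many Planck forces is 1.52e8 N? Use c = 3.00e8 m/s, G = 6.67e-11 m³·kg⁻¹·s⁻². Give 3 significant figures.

1.25e-36

Planck force: F_P = c⁴/G = 1.21e44 N.
1.52e8 / 1.21e44 = 1.25e-36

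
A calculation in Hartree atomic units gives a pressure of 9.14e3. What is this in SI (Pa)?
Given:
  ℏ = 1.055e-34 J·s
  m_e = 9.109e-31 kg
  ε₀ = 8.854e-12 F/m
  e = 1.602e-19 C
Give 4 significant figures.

One atomic unit of pressure: P_au = E_h/a₀³ = m_e⁴e¹⁰/((4πε₀)⁵ℏ⁸) = 2.929e13 Pa.
9.14e3 × 2.929e13 Pa = 2.677e17 Pa

2.677e17 Pa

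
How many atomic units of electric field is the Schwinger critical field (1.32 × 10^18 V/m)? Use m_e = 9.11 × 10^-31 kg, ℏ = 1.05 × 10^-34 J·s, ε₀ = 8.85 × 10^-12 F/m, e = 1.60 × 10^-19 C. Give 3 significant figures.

2.54 × 10^6

atomic unit of electric field: E_au = E_h/(e a₀) = m_e²e⁵/((4πε₀)³ℏ⁴) = 5.20 × 10^11 V/m.
1.32 × 10^18 / 5.20 × 10^11 = 2.54 × 10^6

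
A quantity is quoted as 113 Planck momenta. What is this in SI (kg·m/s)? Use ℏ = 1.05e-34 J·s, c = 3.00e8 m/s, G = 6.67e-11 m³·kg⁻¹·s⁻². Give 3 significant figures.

737 kg·m/s

One Planck momentum: p_P = √(ℏc³/G) = 6.52 kg·m/s.
113 × 6.52 kg·m/s = 737 kg·m/s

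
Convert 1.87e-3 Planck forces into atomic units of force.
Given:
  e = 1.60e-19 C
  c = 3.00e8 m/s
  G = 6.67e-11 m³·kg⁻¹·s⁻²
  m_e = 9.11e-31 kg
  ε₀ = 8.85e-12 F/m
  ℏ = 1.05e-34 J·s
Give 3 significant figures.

Planck force: F_P = c⁴/G = 1.21e44 N
atomic unit of force: F_au = E_h/a₀ = m_e²e⁶/((4πε₀)³ℏ⁴) = 8.33e-8 N
1.87e-3 × 1.21e44 / 8.33e-8 = 2.73e48

2.73e48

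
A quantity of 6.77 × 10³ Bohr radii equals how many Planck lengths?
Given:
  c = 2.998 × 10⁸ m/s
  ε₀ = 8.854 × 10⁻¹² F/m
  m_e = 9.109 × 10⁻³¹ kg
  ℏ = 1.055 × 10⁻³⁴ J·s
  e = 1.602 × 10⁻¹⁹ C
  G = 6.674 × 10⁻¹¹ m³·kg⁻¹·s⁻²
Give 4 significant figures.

Bohr radius: a₀ = 4πε₀ℏ²/(m_e e²) = 5.297 × 10⁻¹¹ m
Planck length: ℓ_P = √(ℏG/c³) = 1.616 × 10⁻³⁵ m
6.77 × 10³ × 5.297 × 10⁻¹¹ / 1.616 × 10⁻³⁵ = 2.219 × 10²⁸

2.219 × 10²⁸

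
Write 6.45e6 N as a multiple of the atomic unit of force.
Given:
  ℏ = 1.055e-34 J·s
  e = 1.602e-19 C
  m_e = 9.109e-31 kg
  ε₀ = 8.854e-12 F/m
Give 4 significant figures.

atomic unit of force: F_au = E_h/a₀ = m_e²e⁶/((4πε₀)³ℏ⁴) = 8.220e-8 N.
6.45e6 / 8.220e-8 = 7.847e13

7.847e13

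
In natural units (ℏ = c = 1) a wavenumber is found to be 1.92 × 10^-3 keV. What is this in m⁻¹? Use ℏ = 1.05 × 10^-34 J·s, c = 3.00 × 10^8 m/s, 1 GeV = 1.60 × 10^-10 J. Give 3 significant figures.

Inverse length is [E]/(ℏc).
1 GeV → 1/(ℏc) × (1 GeV in J) = 5.08 × 10^15 m⁻¹.
Convert the energy scale: 1.92 × 10^-3 keV = 1.92 × 10^-9 GeV.
Result: 1.92 × 10^-9 × 5.08 × 10^15 = 9.75 × 10^6 m⁻¹.

9.75 × 10^6 m⁻¹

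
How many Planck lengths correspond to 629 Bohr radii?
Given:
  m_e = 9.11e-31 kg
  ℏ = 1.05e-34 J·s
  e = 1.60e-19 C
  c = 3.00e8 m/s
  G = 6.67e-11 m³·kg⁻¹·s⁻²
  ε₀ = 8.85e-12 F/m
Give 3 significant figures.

Bohr radius: a₀ = 4πε₀ℏ²/(m_e e²) = 5.26e-11 m
Planck length: ℓ_P = √(ℏG/c³) = 1.61e-35 m
629 × 5.26e-11 / 1.61e-35 = 2.05e27

2.05e27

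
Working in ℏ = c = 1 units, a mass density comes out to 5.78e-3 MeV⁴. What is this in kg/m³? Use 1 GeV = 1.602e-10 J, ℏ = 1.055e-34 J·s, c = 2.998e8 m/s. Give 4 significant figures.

Mass density is [E]/(c²[L]³) = [E]⁴/(ℏ³c⁵).
1 GeV⁴ → 1/(ℏ³c⁵) × (1 GeV in J)⁴ = 2.316e20 kg/m³.
Convert the energy scale: 5.78e-3 MeV⁴ = 5.78e-15 GeV⁴.
Result: 5.78e-15 × 2.316e20 = 1.339e6 kg/m³.

1.339e6 kg/m³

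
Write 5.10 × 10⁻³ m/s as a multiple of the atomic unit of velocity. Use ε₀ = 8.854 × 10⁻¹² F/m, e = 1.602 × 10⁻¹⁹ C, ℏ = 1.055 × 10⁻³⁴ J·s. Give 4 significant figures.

atomic unit of velocity: v_au = e²/(4πε₀ℏ) = 2.186 × 10⁶ m/s.
5.10 × 10⁻³ / 2.186 × 10⁶ = 2.333 × 10⁻⁹

2.333 × 10⁻⁹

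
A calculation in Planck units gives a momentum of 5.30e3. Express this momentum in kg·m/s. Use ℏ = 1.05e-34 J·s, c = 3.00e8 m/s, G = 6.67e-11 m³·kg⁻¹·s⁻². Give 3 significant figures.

3.46e4 kg·m/s

One Planck momentum: p_P = √(ℏc³/G) = 6.52 kg·m/s.
5.30e3 × 6.52 kg·m/s = 3.46e4 kg·m/s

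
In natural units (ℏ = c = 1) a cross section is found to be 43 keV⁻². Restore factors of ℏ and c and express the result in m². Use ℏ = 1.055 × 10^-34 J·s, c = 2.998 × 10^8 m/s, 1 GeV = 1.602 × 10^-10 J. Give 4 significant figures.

Area is [L]² = [E]⁻²·(ℏc)²; restore (ℏc)².
1 GeV⁻² → (ℏc)² × (1 GeV in J)⁻² = 3.898 × 10^-32 m².
Convert the energy scale: 43 keV⁻² = 4.30 × 10^13 GeV⁻².
Result: 4.30 × 10^13 × 3.898 × 10^-32 = 1.676 × 10^-18 m².

1.676 × 10^-18 m²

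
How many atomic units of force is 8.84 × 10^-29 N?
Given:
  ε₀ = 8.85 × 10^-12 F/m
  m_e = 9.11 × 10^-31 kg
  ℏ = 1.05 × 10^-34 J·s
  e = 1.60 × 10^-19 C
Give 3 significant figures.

atomic unit of force: F_au = E_h/a₀ = m_e²e⁶/((4πε₀)³ℏ⁴) = 8.33 × 10^-8 N.
8.84 × 10^-29 / 8.33 × 10^-8 = 1.06 × 10^-21

1.06 × 10^-21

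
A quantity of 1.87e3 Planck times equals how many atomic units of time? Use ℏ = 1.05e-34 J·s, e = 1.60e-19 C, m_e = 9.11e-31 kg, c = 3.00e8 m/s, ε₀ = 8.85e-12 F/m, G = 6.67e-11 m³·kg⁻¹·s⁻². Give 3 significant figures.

Planck time: t_P = √(ℏG/c⁵) = 5.37e-44 s
atomic unit of time: τ_au = (4πε₀)²ℏ³/(m_e e⁴) = 2.40e-17 s
1.87e3 × 5.37e-44 / 2.40e-17 = 4.19e-24

4.19e-24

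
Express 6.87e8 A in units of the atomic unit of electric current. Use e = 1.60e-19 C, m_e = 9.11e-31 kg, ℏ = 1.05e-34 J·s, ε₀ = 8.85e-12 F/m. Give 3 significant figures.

atomic unit of electric current: I_au = e E_h/ℏ = m_e e⁵/((4πε₀)²ℏ³) = 6.67e-3 A.
6.87e8 / 6.67e-3 = 1.03e11

1.03e11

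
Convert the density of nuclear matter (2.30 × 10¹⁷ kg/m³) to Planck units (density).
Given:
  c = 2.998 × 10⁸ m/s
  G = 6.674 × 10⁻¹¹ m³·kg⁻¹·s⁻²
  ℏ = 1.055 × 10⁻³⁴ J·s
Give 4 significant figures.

4.463 × 10⁻⁸⁰

Planck density: ρ_P = c⁵/(ℏG²) = 5.154 × 10⁹⁶ kg/m³.
2.30 × 10¹⁷ / 5.154 × 10⁹⁶ = 4.463 × 10⁻⁸⁰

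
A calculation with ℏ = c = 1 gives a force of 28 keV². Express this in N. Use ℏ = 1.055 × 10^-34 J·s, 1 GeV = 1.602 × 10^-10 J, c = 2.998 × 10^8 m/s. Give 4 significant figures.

Force is [E]/[L] = [E]²/(ℏc); restore (ℏc)⁻¹.
1 GeV² → 1/(ℏc) × (1 GeV in J)² = 8.114 × 10^5 N.
Convert the energy scale: 28 keV² = 2.80 × 10^-11 GeV².
Result: 2.80 × 10^-11 × 8.114 × 10^5 = 2.272 × 10^-5 N.

2.272 × 10^-5 N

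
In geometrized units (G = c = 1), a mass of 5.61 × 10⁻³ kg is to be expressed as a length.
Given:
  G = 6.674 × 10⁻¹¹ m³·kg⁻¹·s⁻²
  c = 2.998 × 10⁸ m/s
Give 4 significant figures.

4.166 × 10⁻³⁰ m

In G = c = 1 units mass has dimensions of length; the conversion factor is G/c².
5.61 × 10⁻³ kg × (G/c²) = 4.166 × 10⁻³⁰ m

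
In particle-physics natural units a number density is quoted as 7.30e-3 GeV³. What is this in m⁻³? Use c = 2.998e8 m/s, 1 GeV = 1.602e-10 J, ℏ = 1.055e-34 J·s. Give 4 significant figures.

9.485e44 m⁻³

Number density is [L]⁻³ = [E]³/(ℏc)³.
1 GeV³ → 1/(ℏc)³ × (1 GeV in J)³ = 1.299e47 m⁻³.
Result: 7.30e-3 × 1.299e47 = 9.485e44 m⁻³.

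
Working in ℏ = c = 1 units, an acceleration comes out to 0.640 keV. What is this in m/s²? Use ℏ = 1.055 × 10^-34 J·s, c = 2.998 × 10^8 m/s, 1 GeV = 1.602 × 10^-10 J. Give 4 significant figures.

2.914 × 10^26 m/s²

Acceleration is [L]/[T]² = c·[E]/ℏ.
1 GeV → c/ℏ × (1 GeV in J) = 4.552 × 10^32 m/s².
Convert the energy scale: 0.640 keV = 6.40 × 10^-7 GeV.
Result: 6.40 × 10^-7 × 4.552 × 10^32 = 2.914 × 10^26 m/s².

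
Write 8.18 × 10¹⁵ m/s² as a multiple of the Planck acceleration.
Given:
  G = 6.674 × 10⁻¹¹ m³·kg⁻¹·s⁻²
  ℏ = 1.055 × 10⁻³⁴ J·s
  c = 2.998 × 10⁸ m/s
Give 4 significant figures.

1.471 × 10⁻³⁶

Planck acceleration: a_P = √(c⁷/(ℏG)) = 5.560 × 10⁵¹ m/s².
8.18 × 10¹⁵ / 5.560 × 10⁵¹ = 1.471 × 10⁻³⁶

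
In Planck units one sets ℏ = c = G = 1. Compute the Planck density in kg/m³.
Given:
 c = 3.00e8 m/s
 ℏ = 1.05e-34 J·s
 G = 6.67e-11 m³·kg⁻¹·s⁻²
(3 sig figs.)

ρ_P = c⁵/(ℏG²)
  = 2.43e42 / 4.67e-55
  = 5.20e96 kg/m³

5.20e96 kg/m³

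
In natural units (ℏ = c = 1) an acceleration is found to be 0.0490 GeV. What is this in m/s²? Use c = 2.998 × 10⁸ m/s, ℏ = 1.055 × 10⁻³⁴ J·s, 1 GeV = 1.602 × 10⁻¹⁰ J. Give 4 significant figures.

Acceleration is [L]/[T]² = c·[E]/ℏ.
1 GeV → c/ℏ × (1 GeV in J) = 4.552 × 10³² m/s².
Result: 0.0490 × 4.552 × 10³² = 2.231 × 10³¹ m/s².

2.231 × 10³¹ m/s²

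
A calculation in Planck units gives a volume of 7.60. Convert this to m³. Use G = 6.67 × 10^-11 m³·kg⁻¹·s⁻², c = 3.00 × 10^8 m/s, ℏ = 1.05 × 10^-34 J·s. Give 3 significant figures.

One Planck volume: V_P = (ℏG/c³)^(3/2) = 4.18 × 10^-105 m³.
7.60 × 4.18 × 10^-105 m³ = 3.17 × 10^-104 m³

3.17 × 10^-104 m³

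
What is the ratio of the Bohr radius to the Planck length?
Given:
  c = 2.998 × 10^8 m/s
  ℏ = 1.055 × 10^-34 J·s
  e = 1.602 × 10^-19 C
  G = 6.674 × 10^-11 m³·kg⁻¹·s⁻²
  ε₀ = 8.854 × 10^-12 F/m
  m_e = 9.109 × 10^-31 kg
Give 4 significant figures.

Bohr radius: a₀ = 4πε₀ℏ²/(m_e e²) = 5.297 × 10^-11 m
Planck length: ℓ_P = √(ℏG/c³) = 1.616 × 10^-35 m
ratio = 5.297 × 10^-11 / 1.616 × 10^-35 = 3.277 × 10^24

3.277 × 10^24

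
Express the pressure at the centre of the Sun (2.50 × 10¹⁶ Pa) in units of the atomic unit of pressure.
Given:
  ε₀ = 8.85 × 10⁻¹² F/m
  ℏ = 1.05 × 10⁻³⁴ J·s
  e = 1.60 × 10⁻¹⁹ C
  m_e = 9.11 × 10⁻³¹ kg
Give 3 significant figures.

atomic unit of pressure: P_au = E_h/a₀³ = m_e⁴e¹⁰/((4πε₀)⁵ℏ⁸) = 3.01 × 10¹³ Pa.
2.50 × 10¹⁶ / 3.01 × 10¹³ = 830

830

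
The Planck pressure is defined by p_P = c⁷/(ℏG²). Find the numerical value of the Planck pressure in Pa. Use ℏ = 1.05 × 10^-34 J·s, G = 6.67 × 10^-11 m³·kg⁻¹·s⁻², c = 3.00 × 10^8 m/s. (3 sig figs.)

4.68 × 10^113 Pa

p_P = c⁷/(ℏG²)
  = 2.19 × 10^59 / 4.67 × 10^-55
  = 4.68 × 10^113 Pa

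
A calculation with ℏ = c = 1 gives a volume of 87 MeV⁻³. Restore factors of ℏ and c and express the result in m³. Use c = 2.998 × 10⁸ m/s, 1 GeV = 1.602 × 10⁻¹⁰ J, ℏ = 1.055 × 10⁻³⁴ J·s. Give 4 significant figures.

Volume is [L]³ = [E]⁻³·(ℏc)³.
1 GeV⁻³ → (ℏc)³ × (1 GeV in J)⁻³ = 7.696 × 10⁻⁴⁸ m³.
Convert the energy scale: 87 MeV⁻³ = 8.70 × 10¹⁰ GeV⁻³.
Result: 8.70 × 10¹⁰ × 7.696 × 10⁻⁴⁸ = 6.696 × 10⁻³⁷ m³.

6.696 × 10⁻³⁷ m³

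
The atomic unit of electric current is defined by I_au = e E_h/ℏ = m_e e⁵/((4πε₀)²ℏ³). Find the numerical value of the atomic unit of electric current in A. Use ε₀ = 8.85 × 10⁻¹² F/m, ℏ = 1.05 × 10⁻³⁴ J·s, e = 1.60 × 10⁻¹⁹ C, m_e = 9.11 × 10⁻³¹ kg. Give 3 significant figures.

6.67 × 10⁻³ A

I_au = e E_h/ℏ = m_e e⁵/((4πε₀)²ℏ³)
E_h = 4.38 × 10⁻¹⁸ J
e·E_h/ℏ = 6.67 × 10⁻³ A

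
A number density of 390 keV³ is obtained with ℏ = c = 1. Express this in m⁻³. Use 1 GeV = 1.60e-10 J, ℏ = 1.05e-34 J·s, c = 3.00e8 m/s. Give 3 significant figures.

Number density is [L]⁻³ = [E]³/(ℏc)³.
1 GeV³ → 1/(ℏc)³ × (1 GeV in J)³ = 1.31e47 m⁻³.
Convert the energy scale: 390 keV³ = 3.90e-16 GeV³.
Result: 3.90e-16 × 1.31e47 = 5.11e31 m⁻³.

5.11e31 m⁻³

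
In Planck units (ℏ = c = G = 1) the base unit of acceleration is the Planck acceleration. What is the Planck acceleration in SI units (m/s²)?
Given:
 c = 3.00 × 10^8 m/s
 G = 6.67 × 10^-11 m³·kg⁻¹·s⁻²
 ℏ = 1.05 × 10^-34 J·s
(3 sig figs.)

5.59 × 10^51 m/s²

a_P = √(c⁷/(ℏG))
  = √(3.12 × 10^103)
  = 5.59 × 10^51 m/s²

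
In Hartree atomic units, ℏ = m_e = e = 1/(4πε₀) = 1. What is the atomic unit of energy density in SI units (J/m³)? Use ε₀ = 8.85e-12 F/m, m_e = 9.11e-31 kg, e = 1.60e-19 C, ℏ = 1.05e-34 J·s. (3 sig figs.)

3.01e13 J/m³

The unique combination of the constants set to 1 with dimensions of energy density is u_au = E_h/a₀³ = m_e⁴e¹⁰/((4πε₀)⁵ℏ⁸).
E_h = 4.38e-18 J
a₀ = 5.26e-11 m
E_h/a₀³ = 3.01e13 J/m³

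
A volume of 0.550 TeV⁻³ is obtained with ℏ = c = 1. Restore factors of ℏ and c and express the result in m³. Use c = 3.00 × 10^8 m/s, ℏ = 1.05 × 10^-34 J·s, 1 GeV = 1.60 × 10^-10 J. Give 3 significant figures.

4.20 × 10^-57 m³

Volume is [L]³ = [E]⁻³·(ℏc)³.
1 GeV⁻³ → (ℏc)³ × (1 GeV in J)⁻³ = 7.63 × 10^-48 m³.
Convert the energy scale: 0.550 TeV⁻³ = 5.50 × 10^-10 GeV⁻³.
Result: 5.50 × 10^-10 × 7.63 × 10^-48 = 4.20 × 10^-57 m³.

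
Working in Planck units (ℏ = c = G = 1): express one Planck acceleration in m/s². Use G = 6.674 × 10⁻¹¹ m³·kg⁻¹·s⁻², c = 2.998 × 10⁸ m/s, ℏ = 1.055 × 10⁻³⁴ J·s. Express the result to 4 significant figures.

Dimensional analysis gives a_P = √(c⁷/(ℏG)).
  = √(3.092 × 10¹⁰³)
  = 5.560 × 10⁵¹ m/s²

5.560 × 10⁵¹ m/s²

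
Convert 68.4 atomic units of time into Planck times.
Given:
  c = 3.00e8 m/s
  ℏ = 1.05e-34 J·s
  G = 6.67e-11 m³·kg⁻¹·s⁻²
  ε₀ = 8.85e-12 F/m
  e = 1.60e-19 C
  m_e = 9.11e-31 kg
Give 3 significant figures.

atomic unit of time: τ_au = (4πε₀)²ℏ³/(m_e e⁴) = 2.40e-17 s
Planck time: t_P = √(ℏG/c⁵) = 5.37e-44 s
68.4 × 2.40e-17 / 5.37e-44 = 3.06e28

3.06e28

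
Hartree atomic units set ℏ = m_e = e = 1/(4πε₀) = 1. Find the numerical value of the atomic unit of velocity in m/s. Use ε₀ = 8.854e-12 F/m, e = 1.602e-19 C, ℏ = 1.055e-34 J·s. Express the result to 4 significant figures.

Dimensional analysis gives v_au = e²/(4πε₀ℏ).
  = 2.566e-38 / 1.174e-44
  = 2.186e6 m/s

2.186e6 m/s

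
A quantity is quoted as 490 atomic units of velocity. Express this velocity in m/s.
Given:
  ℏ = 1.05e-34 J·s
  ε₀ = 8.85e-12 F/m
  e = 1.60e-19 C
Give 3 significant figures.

1.07e9 m/s

One atomic unit of velocity: v_au = e²/(4πε₀ℏ) = 2.19e6 m/s.
490 × 2.19e6 m/s = 1.07e9 m/s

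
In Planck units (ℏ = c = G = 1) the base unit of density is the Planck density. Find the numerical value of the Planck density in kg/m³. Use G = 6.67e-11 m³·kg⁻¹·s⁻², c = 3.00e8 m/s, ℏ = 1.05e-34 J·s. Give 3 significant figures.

5.20e96 kg/m³

ρ_P = c⁵/(ℏG²)
  = 2.43e42 / 4.67e-55
  = 5.20e96 kg/m³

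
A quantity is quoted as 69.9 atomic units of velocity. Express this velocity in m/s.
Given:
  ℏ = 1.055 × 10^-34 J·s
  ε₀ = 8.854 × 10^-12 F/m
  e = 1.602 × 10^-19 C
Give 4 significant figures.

1.528 × 10^8 m/s

One atomic unit of velocity: v_au = e²/(4πε₀ℏ) = 2.186 × 10^6 m/s.
69.9 × 2.186 × 10^6 m/s = 1.528 × 10^8 m/s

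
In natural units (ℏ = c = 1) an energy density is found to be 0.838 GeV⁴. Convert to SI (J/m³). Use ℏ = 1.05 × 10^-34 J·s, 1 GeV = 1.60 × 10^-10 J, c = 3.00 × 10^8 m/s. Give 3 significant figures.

1.76 × 10^37 J/m³

[E]/[L]³ = [E]⁴/(ℏc)³; restore (ℏc)⁻³.
1 GeV⁴ → 1/(ℏc)³ × (1 GeV in J)⁴ = 2.10 × 10^37 J/m³.
Result: 0.838 × 2.10 × 10^37 = 1.76 × 10^37 J/m³.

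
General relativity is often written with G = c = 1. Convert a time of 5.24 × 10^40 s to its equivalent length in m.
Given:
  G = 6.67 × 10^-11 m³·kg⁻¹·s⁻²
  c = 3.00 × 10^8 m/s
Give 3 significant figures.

1.57 × 10^49 m

Time → length via c.
5.24 × 10^40 s × (c) = 1.57 × 10^49 m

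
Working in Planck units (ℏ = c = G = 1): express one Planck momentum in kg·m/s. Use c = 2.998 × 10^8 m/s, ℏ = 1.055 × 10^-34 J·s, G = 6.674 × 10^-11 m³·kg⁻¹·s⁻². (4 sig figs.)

The unique combination of the constants set to 1 with dimensions of momentum is p_P = √(ℏc³/G).
  = √(42.60)
  = 6.527 kg·m/s

6.527 kg·m/s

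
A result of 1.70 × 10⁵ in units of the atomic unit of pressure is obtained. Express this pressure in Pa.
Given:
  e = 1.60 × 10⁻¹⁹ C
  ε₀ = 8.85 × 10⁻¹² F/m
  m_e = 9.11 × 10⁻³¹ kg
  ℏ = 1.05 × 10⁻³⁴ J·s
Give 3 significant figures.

One atomic unit of pressure: P_au = E_h/a₀³ = m_e⁴e¹⁰/((4πε₀)⁵ℏ⁸) = 3.01 × 10¹³ Pa.
1.70 × 10⁵ × 3.01 × 10¹³ Pa = 5.12 × 10¹⁸ Pa

5.12 × 10¹⁸ Pa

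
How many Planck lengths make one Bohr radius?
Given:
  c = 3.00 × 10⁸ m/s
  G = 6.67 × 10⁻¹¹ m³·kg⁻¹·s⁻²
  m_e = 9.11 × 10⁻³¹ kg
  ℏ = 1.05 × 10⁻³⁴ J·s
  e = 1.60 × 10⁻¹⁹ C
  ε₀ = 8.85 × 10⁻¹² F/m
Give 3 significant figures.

Bohr radius: a₀ = 4πε₀ℏ²/(m_e e²) = 5.26 × 10⁻¹¹ m
Planck length: ℓ_P = √(ℏG/c³) = 1.61 × 10⁻³⁵ m
ratio = 5.26 × 10⁻¹¹ / 1.61 × 10⁻³⁵ = 3.26 × 10²⁴

3.26 × 10²⁴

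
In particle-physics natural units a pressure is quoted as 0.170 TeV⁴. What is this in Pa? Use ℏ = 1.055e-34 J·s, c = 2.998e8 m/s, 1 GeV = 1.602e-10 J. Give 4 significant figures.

Pressure is [E]/[L]³ = [E]⁴/(ℏc)³.
1 GeV⁴ → 1/(ℏc)³ × (1 GeV in J)⁴ = 2.082e37 Pa.
Convert the energy scale: 0.170 TeV⁴ = 1.70e11 GeV⁴.
Result: 1.70e11 × 2.082e37 = 3.539e48 Pa.

3.539e48 Pa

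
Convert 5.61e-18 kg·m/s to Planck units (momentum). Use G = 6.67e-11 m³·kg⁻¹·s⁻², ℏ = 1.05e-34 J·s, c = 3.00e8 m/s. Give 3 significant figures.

Planck momentum: p_P = √(ℏc³/G) = 6.52 kg·m/s.
5.61e-18 / 6.52 = 8.60e-19

8.60e-19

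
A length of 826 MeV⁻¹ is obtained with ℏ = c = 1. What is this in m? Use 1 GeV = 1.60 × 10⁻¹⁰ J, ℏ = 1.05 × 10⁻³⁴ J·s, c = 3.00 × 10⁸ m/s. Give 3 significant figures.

A length is [E]⁻¹ in ℏ=c=1; restore one factor of ℏc.
1 GeV⁻¹ → ℏc × (1 GeV in J)⁻¹ = 1.97 × 10⁻¹⁶ m.
Convert the energy scale: 826 MeV⁻¹ = 8.26 × 10⁵ GeV⁻¹.
Result: 8.26 × 10⁵ × 1.97 × 10⁻¹⁶ = 1.63 × 10⁻¹⁰ m.

1.63 × 10⁻¹⁰ m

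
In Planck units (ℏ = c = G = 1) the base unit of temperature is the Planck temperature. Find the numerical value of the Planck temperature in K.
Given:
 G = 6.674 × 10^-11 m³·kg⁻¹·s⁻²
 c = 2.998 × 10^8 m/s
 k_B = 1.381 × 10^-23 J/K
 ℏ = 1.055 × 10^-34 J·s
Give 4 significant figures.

1.417 × 10^32 K

T_P = √(ℏc⁵/G) / k_B
  = √(3.828 × 10^18) × 7.241 × 10^22
  = 1.417 × 10^32 K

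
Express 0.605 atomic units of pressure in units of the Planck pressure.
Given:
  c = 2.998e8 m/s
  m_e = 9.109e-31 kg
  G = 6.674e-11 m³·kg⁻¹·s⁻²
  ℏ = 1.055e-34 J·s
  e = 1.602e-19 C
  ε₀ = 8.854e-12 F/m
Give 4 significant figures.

3.826e-101

atomic unit of pressure: P_au = E_h/a₀³ = m_e⁴e¹⁰/((4πε₀)⁵ℏ⁸) = 2.929e13 Pa
Planck pressure: p_P = c⁷/(ℏG²) = 4.632e113 Pa
0.605 × 2.929e13 / 4.632e113 = 3.826e-101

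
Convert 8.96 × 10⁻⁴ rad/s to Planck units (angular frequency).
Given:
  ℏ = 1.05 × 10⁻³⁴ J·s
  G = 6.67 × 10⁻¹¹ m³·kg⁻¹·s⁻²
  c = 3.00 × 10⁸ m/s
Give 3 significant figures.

4.81 × 10⁻⁴⁷

Planck angular frequency: ω_P = √(c⁵/(ℏG)) = 1.86 × 10⁴³ rad/s.
8.96 × 10⁻⁴ / 1.86 × 10⁴³ = 4.81 × 10⁻⁴⁷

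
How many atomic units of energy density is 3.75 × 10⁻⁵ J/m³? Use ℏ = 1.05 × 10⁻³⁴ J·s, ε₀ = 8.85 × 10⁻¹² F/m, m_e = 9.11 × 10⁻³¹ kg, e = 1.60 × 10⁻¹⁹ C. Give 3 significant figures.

atomic unit of energy density: u_au = E_h/a₀³ = m_e⁴e¹⁰/((4πε₀)⁵ℏ⁸) = 3.01 × 10¹³ J/m³.
3.75 × 10⁻⁵ / 3.01 × 10¹³ = 1.24 × 10⁻¹⁸

1.24 × 10⁻¹⁸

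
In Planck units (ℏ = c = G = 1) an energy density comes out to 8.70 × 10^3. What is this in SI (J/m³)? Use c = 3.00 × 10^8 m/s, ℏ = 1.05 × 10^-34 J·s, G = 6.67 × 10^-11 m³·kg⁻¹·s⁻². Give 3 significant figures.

4.07 × 10^117 J/m³

One Planck energy density: u_P = c⁷/(ℏG²) = 4.68 × 10^113 J/m³.
8.70 × 10^3 × 4.68 × 10^113 J/m³ = 4.07 × 10^117 J/m³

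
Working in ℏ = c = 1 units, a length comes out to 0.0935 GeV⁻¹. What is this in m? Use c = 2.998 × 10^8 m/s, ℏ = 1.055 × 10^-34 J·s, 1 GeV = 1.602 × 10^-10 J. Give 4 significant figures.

1.846 × 10^-17 m

A length is [E]⁻¹ in ℏ=c=1; restore one factor of ℏc.
1 GeV⁻¹ → ℏc × (1 GeV in J)⁻¹ = 1.974 × 10^-16 m.
Result: 0.0935 × 1.974 × 10^-16 = 1.846 × 10^-17 m.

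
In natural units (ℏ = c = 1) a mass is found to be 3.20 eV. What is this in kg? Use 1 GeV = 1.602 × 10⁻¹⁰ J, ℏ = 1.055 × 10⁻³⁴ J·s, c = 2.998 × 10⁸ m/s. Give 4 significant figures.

5.704 × 10⁻³⁶ kg

Mass is [E]/c²; divide by c².
1 GeV → 1/c² × (1 GeV in J) = 1.782 × 10⁻²⁷ kg.
Convert the energy scale: 3.20 eV = 3.20 × 10⁻⁹ GeV.
Result: 3.20 × 10⁻⁹ × 1.782 × 10⁻²⁷ = 5.704 × 10⁻³⁶ kg.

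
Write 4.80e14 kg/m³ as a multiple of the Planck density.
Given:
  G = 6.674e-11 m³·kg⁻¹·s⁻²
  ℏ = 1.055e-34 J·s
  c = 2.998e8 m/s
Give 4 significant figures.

Planck density: ρ_P = c⁵/(ℏG²) = 5.154e96 kg/m³.
4.80e14 / 5.154e96 = 9.313e-83

9.313e-83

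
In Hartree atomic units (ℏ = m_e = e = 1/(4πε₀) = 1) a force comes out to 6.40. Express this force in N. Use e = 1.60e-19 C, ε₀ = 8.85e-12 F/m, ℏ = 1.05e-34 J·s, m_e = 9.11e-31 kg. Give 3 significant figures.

One atomic unit of force: F_au = E_h/a₀ = m_e²e⁶/((4πε₀)³ℏ⁴) = 8.33e-8 N.
6.40 × 8.33e-8 N = 5.33e-7 N

5.33e-7 N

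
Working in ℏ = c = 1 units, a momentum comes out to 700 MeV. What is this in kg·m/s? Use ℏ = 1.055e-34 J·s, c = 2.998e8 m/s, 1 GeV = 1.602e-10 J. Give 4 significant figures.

3.740e-19 kg·m/s

Momentum is [E]/c; divide by c.
1 GeV → 1/c × (1 GeV in J) = 5.344e-19 kg·m/s.
Convert the energy scale: 700 MeV = 0.700 GeV.
Result: 0.700 × 5.344e-19 = 3.740e-19 kg·m/s.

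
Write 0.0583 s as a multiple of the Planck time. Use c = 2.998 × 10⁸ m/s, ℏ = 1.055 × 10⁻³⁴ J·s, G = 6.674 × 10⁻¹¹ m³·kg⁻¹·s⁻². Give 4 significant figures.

1.081 × 10⁴²

Planck time: t_P = √(ℏG/c⁵) = 5.392 × 10⁻⁴⁴ s.
0.0583 / 5.392 × 10⁻⁴⁴ = 1.081 × 10⁴²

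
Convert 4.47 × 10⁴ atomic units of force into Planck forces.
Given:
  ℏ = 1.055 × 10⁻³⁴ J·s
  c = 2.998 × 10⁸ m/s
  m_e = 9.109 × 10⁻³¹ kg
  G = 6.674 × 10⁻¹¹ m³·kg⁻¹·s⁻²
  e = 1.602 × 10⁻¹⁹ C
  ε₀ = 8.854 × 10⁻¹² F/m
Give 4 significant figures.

3.035 × 10⁻⁴⁷

atomic unit of force: F_au = E_h/a₀ = m_e²e⁶/((4πε₀)³ℏ⁴) = 8.220 × 10⁻⁸ N
Planck force: F_P = c⁴/G = 1.210 × 10⁴⁴ N
4.47 × 10⁴ × 8.220 × 10⁻⁸ / 1.210 × 10⁴⁴ = 3.035 × 10⁻⁴⁷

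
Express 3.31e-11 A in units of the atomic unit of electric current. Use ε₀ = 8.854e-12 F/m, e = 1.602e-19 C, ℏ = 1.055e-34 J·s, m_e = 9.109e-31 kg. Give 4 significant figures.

atomic unit of electric current: I_au = e E_h/ℏ = m_e e⁵/((4πε₀)²ℏ³) = 6.612e-3 A.
3.31e-11 / 6.612e-3 = 5.006e-9

5.006e-9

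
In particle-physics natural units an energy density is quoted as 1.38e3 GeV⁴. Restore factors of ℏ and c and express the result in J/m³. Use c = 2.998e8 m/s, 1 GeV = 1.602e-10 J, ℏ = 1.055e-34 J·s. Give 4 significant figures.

2.873e40 J/m³

[E]/[L]³ = [E]⁴/(ℏc)³; restore (ℏc)⁻³.
1 GeV⁴ → 1/(ℏc)³ × (1 GeV in J)⁴ = 2.082e37 J/m³.
Result: 1.38e3 × 2.082e37 = 2.873e40 J/m³.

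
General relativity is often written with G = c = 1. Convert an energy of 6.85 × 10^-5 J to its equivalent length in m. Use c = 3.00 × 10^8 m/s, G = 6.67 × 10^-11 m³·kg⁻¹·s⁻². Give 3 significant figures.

Energy → length via G/c⁴.
6.85 × 10^-5 J × (G/c⁴) = 5.64 × 10^-49 m

5.64 × 10^-49 m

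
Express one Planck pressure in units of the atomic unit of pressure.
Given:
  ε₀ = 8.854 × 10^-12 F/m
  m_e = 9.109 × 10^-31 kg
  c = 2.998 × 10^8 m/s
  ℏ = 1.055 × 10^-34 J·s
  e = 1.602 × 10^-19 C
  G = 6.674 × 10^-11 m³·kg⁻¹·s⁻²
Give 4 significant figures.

Planck pressure: p_P = c⁷/(ℏG²) = 4.632 × 10^113 Pa
atomic unit of pressure: P_au = E_h/a₀³ = m_e⁴e¹⁰/((4πε₀)⁵ℏ⁸) = 2.929 × 10^13 Pa
ratio = 4.632 × 10^113 / 2.929 × 10^13 = 1.581 × 10^100

1.581 × 10^100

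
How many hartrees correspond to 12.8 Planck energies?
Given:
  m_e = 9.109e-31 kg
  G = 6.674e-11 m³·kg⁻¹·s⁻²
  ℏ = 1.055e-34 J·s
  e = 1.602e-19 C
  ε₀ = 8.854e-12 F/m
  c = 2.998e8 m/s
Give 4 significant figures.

5.752e27

Planck energy: E_P = √(ℏc⁵/G) = 1.957e9 J
hartree: E_h = m_e e⁴/(4πε₀ℏ)² = 4.354e-18 J
12.8 × 1.957e9 / 4.354e-18 = 5.752e27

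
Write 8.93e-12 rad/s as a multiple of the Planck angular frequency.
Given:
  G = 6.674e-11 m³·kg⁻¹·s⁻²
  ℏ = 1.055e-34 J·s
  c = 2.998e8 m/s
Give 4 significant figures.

Planck angular frequency: ω_P = √(c⁵/(ℏG)) = 1.855e43 rad/s.
8.93e-12 / 1.855e43 = 4.815e-55

4.815e-55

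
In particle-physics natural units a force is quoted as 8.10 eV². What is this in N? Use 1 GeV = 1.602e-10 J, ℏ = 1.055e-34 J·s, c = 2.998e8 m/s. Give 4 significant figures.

6.572e-12 N

Force is [E]/[L] = [E]²/(ℏc); restore (ℏc)⁻¹.
1 GeV² → 1/(ℏc) × (1 GeV in J)² = 8.114e5 N.
Convert the energy scale: 8.10 eV² = 8.10e-18 GeV².
Result: 8.10e-18 × 8.114e5 = 6.572e-12 N.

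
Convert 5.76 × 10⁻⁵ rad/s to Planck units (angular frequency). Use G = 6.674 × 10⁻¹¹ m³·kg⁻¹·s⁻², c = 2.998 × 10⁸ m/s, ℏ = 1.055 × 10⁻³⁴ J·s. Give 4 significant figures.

3.106 × 10⁻⁴⁸

Planck angular frequency: ω_P = √(c⁵/(ℏG)) = 1.855 × 10⁴³ rad/s.
5.76 × 10⁻⁵ / 1.855 × 10⁴³ = 3.106 × 10⁻⁴⁸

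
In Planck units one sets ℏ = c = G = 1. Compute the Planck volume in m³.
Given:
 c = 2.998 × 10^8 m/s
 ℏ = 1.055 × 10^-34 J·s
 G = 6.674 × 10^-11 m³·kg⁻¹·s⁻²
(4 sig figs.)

4.224 × 10^-105 m³

V_P = (ℏG/c³)^(3/2)
  = √(1.784 × 10^-209)
  = 4.224 × 10^-105 m³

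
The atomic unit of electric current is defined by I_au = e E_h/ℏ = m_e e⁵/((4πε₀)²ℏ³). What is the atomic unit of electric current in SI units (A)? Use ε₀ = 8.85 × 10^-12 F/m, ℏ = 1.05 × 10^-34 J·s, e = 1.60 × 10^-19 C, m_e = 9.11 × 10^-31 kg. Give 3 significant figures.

I_au = e E_h/ℏ = m_e e⁵/((4πε₀)²ℏ³)
E_h = 4.38 × 10^-18 J
e·E_h/ℏ = 6.67 × 10^-3 A

6.67 × 10^-3 A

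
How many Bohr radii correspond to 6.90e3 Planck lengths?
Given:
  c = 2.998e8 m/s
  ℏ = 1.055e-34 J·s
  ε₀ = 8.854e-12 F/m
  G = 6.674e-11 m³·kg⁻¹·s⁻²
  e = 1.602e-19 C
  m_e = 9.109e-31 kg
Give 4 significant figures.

Planck length: ℓ_P = √(ℏG/c³) = 1.616e-35 m
Bohr radius: a₀ = 4πε₀ℏ²/(m_e e²) = 5.297e-11 m
6.90e3 × 1.616e-35 / 5.297e-11 = 2.106e-21

2.106e-21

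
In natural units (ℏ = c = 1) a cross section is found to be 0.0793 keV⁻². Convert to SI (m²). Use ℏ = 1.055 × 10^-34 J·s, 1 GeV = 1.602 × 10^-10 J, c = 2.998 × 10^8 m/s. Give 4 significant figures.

Area is [L]² = [E]⁻²·(ℏc)²; restore (ℏc)².
1 GeV⁻² → (ℏc)² × (1 GeV in J)⁻² = 3.898 × 10^-32 m².
Convert the energy scale: 0.0793 keV⁻² = 7.93 × 10^10 GeV⁻².
Result: 7.93 × 10^10 × 3.898 × 10^-32 = 3.091 × 10^-21 m².

3.091 × 10^-21 m²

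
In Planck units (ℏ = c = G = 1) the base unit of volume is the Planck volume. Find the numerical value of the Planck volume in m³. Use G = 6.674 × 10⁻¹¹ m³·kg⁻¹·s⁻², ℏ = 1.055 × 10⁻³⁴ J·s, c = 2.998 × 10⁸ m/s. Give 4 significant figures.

4.224 × 10⁻¹⁰⁵ m³

V_P = (ℏG/c³)^(3/2)
  = √(1.784 × 10⁻²⁰⁹)
  = 4.224 × 10⁻¹⁰⁵ m³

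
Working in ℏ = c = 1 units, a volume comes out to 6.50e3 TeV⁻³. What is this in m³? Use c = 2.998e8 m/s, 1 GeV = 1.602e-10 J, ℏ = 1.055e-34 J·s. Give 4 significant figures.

5.002e-53 m³

Volume is [L]³ = [E]⁻³·(ℏc)³.
1 GeV⁻³ → (ℏc)³ × (1 GeV in J)⁻³ = 7.696e-48 m³.
Convert the energy scale: 6.50e3 TeV⁻³ = 6.50e-6 GeV⁻³.
Result: 6.50e-6 × 7.696e-48 = 5.002e-53 m³.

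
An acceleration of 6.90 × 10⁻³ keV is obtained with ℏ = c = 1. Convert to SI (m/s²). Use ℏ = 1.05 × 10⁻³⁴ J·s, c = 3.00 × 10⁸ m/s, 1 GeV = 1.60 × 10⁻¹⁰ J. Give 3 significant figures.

Acceleration is [L]/[T]² = c·[E]/ℏ.
1 GeV → c/ℏ × (1 GeV in J) = 4.57 × 10³² m/s².
Convert the energy scale: 6.90 × 10⁻³ keV = 6.90 × 10⁻⁹ GeV.
Result: 6.90 × 10⁻⁹ × 4.57 × 10³² = 3.15 × 10²⁴ m/s².

3.15 × 10²⁴ m/s²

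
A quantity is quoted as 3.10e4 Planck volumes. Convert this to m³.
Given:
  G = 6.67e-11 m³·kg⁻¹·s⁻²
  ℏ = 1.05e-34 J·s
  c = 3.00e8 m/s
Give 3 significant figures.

1.30e-100 m³

One Planck volume: V_P = (ℏG/c³)^(3/2) = 4.18e-105 m³.
3.10e4 × 4.18e-105 m³ = 1.30e-100 m³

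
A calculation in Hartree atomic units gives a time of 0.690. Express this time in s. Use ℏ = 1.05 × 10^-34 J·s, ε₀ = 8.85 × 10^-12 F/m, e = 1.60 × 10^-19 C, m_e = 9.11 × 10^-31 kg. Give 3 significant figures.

One atomic unit of time: τ_au = (4πε₀)²ℏ³/(m_e e⁴) = 2.40 × 10^-17 s.
0.690 × 2.40 × 10^-17 s = 1.65 × 10^-17 s

1.65 × 10^-17 s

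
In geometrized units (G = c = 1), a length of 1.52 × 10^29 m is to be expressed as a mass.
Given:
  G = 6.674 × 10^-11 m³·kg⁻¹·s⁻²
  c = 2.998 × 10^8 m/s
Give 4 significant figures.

Length → mass via c²/G.
1.52 × 10^29 m × (c²/G) = 2.047 × 10^56 kg

2.047 × 10^56 kg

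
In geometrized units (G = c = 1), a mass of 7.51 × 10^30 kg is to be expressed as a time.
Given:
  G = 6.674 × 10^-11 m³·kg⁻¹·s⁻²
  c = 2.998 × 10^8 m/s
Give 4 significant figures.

Mass → time via G/c³.
7.51 × 10^30 kg × (G/c³) = 1.860 × 10^-5 s

1.860 × 10^-5 s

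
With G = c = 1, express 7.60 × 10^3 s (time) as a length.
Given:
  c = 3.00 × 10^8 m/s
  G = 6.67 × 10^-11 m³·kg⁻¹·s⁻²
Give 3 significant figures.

Time → length via c.
7.60 × 10^3 s × (c) = 2.28 × 10^12 m

2.28 × 10^12 m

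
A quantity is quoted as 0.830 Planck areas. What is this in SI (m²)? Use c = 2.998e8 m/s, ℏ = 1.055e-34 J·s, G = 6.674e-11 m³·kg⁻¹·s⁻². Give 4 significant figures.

2.169e-70 m²

One Planck area: A_P = ℏG/c³ = 2.613e-70 m².
0.830 × 2.613e-70 m² = 2.169e-70 m²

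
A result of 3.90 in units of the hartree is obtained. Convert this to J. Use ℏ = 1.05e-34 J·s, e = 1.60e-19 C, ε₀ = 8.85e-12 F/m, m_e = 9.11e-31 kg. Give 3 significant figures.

One hartree: E_h = m_e e⁴/(4πε₀ℏ)² = 4.38e-18 J.
3.90 × 4.38e-18 J = 1.71e-17 J

1.71e-17 J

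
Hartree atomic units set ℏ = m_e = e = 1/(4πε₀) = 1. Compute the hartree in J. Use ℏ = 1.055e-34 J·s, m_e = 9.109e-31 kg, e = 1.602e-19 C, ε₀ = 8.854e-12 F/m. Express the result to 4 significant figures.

4.354e-18 J

From ℏ = m_e = e = 1/(4πε₀) = 1 the energy scale is E_h = m_e e⁴/(4πε₀ℏ)².
  = 6.000e-106 / 1.378e-88
  = 4.354e-18 J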